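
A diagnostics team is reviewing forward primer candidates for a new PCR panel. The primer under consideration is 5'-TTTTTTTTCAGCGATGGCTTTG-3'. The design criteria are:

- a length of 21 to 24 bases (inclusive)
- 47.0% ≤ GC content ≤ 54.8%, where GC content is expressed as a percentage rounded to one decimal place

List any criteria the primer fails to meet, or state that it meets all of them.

Fails: GC content.

Base counts: A=2, T=12, G=5, C=3 (length 22).
length: length 22 ✓
GC content: GC 8/22 = 36.4%, outside 47.0–54.8% ✗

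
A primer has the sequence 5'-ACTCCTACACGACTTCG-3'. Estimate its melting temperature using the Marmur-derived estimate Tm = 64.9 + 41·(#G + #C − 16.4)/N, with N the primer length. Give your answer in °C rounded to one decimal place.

47.1°C

Base counts: A=4, T=4, G=2, C=7; G+C = 9, N = 17.
Tm = 64.9 + 41·(9 − 16.4)/17 = 64.9 + -303.40/17 = 47.1°C.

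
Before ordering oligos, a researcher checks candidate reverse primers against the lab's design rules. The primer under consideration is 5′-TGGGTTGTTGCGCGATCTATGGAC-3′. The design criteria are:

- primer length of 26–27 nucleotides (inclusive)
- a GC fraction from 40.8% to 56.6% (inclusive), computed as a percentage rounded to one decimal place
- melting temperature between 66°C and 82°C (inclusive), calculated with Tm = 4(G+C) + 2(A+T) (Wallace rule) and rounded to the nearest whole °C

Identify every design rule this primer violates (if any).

Base counts: A=3, T=8, G=9, C=4 (length 24).
length: length 24, outside 26–27 ✗
GC content: GC 13/24 = 54.2% ✓
Tm: Tm = 2·11 + 4·13 = 74°C ✓

Fails: length.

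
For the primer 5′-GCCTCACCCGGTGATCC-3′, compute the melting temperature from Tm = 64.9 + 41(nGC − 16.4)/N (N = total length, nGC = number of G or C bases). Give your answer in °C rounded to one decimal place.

Base counts: A=2, T=3, G=4, C=8; G+C = 12, N = 17.
Tm = 64.9 + 41·(12 − 16.4)/17 = 64.9 + -180.40/17 = 54.3°C.

54.3°C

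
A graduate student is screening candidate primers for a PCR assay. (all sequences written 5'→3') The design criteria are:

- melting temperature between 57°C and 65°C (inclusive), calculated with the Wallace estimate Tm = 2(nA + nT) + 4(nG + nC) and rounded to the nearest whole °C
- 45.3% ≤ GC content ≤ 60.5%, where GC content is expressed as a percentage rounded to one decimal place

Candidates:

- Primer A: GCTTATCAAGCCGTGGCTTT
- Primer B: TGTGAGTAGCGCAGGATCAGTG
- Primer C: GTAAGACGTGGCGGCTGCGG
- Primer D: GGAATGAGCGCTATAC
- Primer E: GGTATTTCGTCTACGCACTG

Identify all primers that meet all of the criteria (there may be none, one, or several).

Primer A (20 nt, A=3 T=7 G=5 C=5): Tm = 2·10 + 4·10 = 60°C ✓; GC 10/20 = 50.0% ✓ — passes.
Primer B (22 nt, A=5 T=5 G=9 C=3): Tm = 2·10 + 4·12 = 68°C, outside 57–65°C ✗; GC 12/22 = 54.5% ✓ — fails.
Primer C (20 nt, A=3 T=3 G=10 C=4): Tm = 2·6 + 4·14 = 68°C, outside 57–65°C ✗; GC 14/20 = 70.0%, outside 45.3–60.5% ✗ — fails.
Primer D (16 nt, A=5 T=3 G=5 C=3): Tm = 2·8 + 4·8 = 48°C, outside 57–65°C ✗; GC 8/16 = 50.0% ✓ — fails.
Primer E (20 nt, A=3 T=7 G=5 C=5): Tm = 2·10 + 4·10 = 60°C ✓; GC 10/20 = 50.0% ✓ — passes.

Primer A and Primer E.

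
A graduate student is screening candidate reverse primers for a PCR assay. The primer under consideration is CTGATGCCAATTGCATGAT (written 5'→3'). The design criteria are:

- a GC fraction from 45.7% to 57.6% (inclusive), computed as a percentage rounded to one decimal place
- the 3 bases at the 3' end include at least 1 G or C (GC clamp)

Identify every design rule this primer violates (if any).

Fails: GC content.

Base counts: A=5, T=6, G=4, C=4 (length 19).
GC content: GC 8/19 = 42.1%, outside 45.7–57.6% ✗
GC clamp: 3' end GAT has 1 G/C ✓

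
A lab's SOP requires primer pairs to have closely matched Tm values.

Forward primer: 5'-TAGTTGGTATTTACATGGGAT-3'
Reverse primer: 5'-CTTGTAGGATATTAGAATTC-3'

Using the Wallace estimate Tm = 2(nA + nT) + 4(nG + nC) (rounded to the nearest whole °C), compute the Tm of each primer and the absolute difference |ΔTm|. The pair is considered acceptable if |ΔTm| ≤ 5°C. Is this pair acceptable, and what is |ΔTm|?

|ΔTm| = 4°C; the pair is acceptable.

Forward: A=5 T=9 G=6 C=1 → Tm = 2·14 + 4·7 = 56°C.
Reverse: A=6 T=8 G=4 C=2 → Tm = 2·14 + 4·6 = 52°C.
|ΔTm| = |56 − 52| = 4°C, ≤ 5°C.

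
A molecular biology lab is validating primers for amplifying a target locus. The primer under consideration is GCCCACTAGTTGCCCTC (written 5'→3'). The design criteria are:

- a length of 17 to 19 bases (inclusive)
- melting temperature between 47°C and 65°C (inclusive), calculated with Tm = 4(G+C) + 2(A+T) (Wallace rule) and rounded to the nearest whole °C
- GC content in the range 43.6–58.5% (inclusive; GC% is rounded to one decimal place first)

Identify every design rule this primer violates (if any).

Fails: GC content.

Base counts: A=2, T=4, G=3, C=8 (length 17).
length: length 17 ✓
Tm: Tm = 2·6 + 4·11 = 56°C ✓
GC content: GC 11/17 = 64.7%, outside 43.6–58.5% ✗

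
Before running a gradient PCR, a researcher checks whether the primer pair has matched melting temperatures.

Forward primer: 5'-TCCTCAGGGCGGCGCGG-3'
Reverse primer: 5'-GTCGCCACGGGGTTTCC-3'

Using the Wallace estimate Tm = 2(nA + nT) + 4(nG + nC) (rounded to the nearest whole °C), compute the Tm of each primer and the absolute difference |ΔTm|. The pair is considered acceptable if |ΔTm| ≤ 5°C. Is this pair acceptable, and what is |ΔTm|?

|ΔTm| = 4°C; the pair is acceptable.

Forward: A=1 T=2 G=8 C=6 → Tm = 2·3 + 4·14 = 62°C.
Reverse: A=1 T=4 G=6 C=6 → Tm = 2·5 + 4·12 = 58°C.
|ΔTm| = |62 − 58| = 4°C, ≤ 5°C.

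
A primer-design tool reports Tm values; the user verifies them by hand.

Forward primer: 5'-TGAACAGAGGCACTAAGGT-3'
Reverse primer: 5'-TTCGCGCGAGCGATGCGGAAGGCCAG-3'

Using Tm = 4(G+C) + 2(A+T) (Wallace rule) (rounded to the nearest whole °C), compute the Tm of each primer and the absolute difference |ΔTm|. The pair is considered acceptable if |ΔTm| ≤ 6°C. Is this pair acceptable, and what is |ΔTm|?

Forward: A=7 T=3 G=6 C=3 → Tm = 2·10 + 4·9 = 56°C.
Reverse: A=5 T=3 G=11 C=7 → Tm = 2·8 + 4·18 = 88°C.
|ΔTm| = |56 − 88| = 32°C, > 6°C.

|ΔTm| = 32°C; the pair is not acceptable.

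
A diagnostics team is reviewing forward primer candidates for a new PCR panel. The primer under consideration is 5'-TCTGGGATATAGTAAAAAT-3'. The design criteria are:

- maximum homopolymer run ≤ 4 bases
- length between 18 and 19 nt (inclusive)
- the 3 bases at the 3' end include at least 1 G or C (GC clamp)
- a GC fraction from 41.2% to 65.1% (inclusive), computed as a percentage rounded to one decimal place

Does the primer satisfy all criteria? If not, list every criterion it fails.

Fails: homopolymer run, GC clamp, GC content.

Base counts: A=8, T=6, G=4, C=1 (length 19).
homopolymer run: longest run = 5, exceeds 4 ✗
length: length 19 ✓
GC clamp: 3' end AAT has 0 G/C, need ≥1 ✗
GC content: GC 5/19 = 26.3%, outside 41.2–65.1% ✗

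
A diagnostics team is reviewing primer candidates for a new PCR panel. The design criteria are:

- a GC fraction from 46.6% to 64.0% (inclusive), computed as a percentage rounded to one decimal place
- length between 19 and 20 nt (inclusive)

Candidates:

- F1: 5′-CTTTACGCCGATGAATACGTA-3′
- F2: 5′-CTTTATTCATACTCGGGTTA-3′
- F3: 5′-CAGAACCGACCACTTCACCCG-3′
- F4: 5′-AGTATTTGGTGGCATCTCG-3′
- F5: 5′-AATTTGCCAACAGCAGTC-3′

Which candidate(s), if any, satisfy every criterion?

F1 (21 nt, A=6 T=6 G=4 C=5): GC 9/21 = 42.9%, outside 46.6–64.0% ✗; length 21, outside 19–20 ✗ — fails.
F2 (20 nt, A=4 T=9 G=3 C=4): GC 7/20 = 35.0%, outside 46.6–64.0% ✗; length 20 ✓ — fails.
F3 (21 nt, A=6 T=2 G=3 C=10): GC 13/21 = 61.9% ✓; length 21, outside 19–20 ✗ — fails.
F4 (19 nt, A=3 T=7 G=6 C=3): GC 9/19 = 47.4% ✓; length 19 ✓ — passes.
F5 (18 nt, A=6 T=4 G=3 C=5): GC 8/18 = 44.4%, outside 46.6–64.0% ✗; length 18, outside 19–20 ✗ — fails.

F4 only.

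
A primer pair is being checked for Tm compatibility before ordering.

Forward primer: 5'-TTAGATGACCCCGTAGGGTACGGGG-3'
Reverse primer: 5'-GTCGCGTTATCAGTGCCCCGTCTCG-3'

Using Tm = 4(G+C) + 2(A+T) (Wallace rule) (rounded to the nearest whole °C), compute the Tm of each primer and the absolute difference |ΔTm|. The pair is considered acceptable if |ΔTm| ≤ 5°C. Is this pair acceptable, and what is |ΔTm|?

Forward: A=5 T=5 G=10 C=5 → Tm = 2·10 + 4·15 = 80°C.
Reverse: A=2 T=7 G=7 C=9 → Tm = 2·9 + 4·16 = 82°C.
|ΔTm| = |80 − 82| = 2°C, ≤ 5°C.

|ΔTm| = 2°C; the pair is acceptable.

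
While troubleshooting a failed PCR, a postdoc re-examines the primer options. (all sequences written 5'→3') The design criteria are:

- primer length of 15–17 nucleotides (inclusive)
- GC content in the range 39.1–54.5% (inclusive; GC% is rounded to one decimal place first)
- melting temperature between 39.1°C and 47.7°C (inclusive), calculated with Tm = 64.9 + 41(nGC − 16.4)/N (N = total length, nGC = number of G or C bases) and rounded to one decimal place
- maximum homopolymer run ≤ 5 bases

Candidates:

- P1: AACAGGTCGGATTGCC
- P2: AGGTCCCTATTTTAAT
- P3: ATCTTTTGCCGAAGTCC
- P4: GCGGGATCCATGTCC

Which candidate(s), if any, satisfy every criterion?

P3 only.

P1 (16 nt, A=4 T=3 G=5 C=4): length 16 ✓; GC 9/16 = 56.3%, outside 39.1–54.5% ✗; Tm = 64.9 + 41·(9 − 16.4)/16 = 45.9°C ✓; longest run = 2 ✓ — fails.
P2 (16 nt, A=4 T=7 G=2 C=3): length 16 ✓; GC 5/16 = 31.3%, outside 39.1–54.5% ✗; Tm = 64.9 + 41·(5 − 16.4)/16 = 35.7°C, outside 39.1–47.7°C ✗; longest run = 4 ✓ — fails.
P3 (17 nt, A=3 T=6 G=3 C=5): length 17 ✓; GC 8/17 = 47.1% ✓; Tm = 64.9 + 41·(8 − 16.4)/17 = 44.6°C ✓; longest run = 4 ✓ — passes.
P4 (15 nt, A=2 T=3 G=5 C=5): length 15 ✓; GC 10/15 = 66.7%, outside 39.1–54.5% ✗; Tm = 64.9 + 41·(10 − 16.4)/15 = 47.4°C ✓; longest run = 3 ✓ — fails.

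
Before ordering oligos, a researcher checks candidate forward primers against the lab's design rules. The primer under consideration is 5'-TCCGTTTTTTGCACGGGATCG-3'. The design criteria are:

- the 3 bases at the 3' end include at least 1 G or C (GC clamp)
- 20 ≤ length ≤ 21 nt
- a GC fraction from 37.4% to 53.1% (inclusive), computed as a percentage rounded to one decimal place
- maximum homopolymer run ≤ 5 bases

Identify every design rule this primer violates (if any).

Base counts: A=2, T=8, G=6, C=5 (length 21).
GC clamp: 3' end TCG has 2 G/C ✓
length: length 21 ✓
GC content: GC 11/21 = 52.4% ✓
homopolymer run: longest run = 6, exceeds 5 ✗

Fails: homopolymer run.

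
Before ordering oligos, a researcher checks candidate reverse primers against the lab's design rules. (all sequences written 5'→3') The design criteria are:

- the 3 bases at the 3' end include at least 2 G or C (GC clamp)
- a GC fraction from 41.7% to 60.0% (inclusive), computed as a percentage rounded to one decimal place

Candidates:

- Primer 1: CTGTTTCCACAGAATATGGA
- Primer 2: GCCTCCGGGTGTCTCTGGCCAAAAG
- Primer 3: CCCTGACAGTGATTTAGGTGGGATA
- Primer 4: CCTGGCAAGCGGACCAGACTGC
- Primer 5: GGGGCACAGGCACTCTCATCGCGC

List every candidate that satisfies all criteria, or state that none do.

Primer 1 (20 nt, A=6 T=6 G=4 C=4): 3' end GGA has 2 G/C ✓; GC 8/20 = 40.0%, outside 41.7–60.0% ✗ — fails.
Primer 2 (25 nt, A=4 T=5 G=8 C=8): 3' end AAG has 1 G/C, need ≥2 ✗; GC 16/25 = 64.0%, outside 41.7–60.0% ✗ — fails.
Primer 3 (25 nt, A=6 T=7 G=8 C=4): 3' end ATA has 0 G/C, need ≥2 ✗; GC 12/25 = 48.0% ✓ — fails.
Primer 4 (22 nt, A=5 T=2 G=7 C=8): 3' end TGC has 2 G/C ✓; GC 15/22 = 68.2%, outside 41.7–60.0% ✗ — fails.
Primer 5 (24 nt, A=4 T=3 G=8 C=9): 3' end CGC has 3 G/C ✓; GC 17/24 = 70.8%, outside 41.7–60.0% ✗ — fails.

None of the candidates satisfy all criteria.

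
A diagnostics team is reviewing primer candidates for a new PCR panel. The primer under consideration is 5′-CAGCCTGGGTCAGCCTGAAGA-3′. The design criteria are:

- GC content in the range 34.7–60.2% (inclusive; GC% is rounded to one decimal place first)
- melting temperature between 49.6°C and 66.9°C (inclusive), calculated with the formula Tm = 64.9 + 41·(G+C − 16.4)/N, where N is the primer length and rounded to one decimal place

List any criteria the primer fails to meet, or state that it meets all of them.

Base counts: A=5, T=3, G=7, C=6 (length 21).
GC content: GC 13/21 = 61.9%, outside 34.7–60.2% ✗
Tm: Tm = 64.9 + 41·(13 − 16.4)/21 = 58.3°C ✓

Fails: GC content.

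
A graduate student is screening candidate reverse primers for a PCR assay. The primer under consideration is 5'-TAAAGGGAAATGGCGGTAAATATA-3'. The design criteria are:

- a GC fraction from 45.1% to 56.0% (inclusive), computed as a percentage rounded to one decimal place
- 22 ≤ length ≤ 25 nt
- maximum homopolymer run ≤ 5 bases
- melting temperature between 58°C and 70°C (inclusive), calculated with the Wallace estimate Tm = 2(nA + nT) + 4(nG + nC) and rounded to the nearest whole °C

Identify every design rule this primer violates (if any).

Base counts: A=11, T=5, G=7, C=1 (length 24).
GC content: GC 8/24 = 33.3%, outside 45.1–56.0% ✗
length: length 24 ✓
homopolymer run: longest run = 3 ✓
Tm: Tm = 2·16 + 4·8 = 64°C ✓

Fails: GC content.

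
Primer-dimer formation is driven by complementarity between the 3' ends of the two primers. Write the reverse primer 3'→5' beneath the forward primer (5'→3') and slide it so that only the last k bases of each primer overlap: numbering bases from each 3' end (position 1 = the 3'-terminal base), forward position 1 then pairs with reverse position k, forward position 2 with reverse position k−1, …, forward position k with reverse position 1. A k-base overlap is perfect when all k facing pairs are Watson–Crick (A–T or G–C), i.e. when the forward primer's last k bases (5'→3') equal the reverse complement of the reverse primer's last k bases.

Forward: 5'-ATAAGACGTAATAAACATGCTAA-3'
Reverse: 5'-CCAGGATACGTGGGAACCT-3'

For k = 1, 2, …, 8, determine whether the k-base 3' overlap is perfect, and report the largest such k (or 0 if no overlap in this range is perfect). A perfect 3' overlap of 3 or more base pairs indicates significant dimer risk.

Longest perfect overlap: 1 complementary base pair; below the dimer-risk threshold (threshold 3).

Last 8 bases (5'→3') — forward …CATGCTAA, reverse …GGGAACCT.
Reverse complement of the reverse primer's last 8 bases: AGGTTCCC; its first k bases are the reverse complement of the reverse primer's last k bases, so a perfect k-base overlap needs the forward primer's last k bases to equal them.
Comparing (forward last k vs required): k=1: A vs A ✓; k=2: AA vs AG ✗; k=3: TAA vs AGG ✗; k=4: CTAA vs AGGT ✗; k=5: GCTAA vs AGGTT ✗; k=6: TGCTAA vs AGGTTC ✗; k=7: ATGCTAA vs AGGTTCC ✗; k=8: CATGCTAA vs AGGTTCCC ✗.
Only k = 1 is perfect, so the longest perfect 3' overlap is 1.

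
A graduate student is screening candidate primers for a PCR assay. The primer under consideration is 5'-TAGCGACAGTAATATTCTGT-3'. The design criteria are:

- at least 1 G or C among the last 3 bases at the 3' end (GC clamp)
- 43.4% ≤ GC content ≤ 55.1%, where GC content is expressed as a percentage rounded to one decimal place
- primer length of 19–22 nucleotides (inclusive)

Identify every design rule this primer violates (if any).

Base counts: A=6, T=7, G=4, C=3 (length 20).
GC clamp: 3' end TGT has 1 G/C ✓
GC content: GC 7/20 = 35.0%, outside 43.4–55.1% ✗
length: length 20 ✓

Fails: GC content.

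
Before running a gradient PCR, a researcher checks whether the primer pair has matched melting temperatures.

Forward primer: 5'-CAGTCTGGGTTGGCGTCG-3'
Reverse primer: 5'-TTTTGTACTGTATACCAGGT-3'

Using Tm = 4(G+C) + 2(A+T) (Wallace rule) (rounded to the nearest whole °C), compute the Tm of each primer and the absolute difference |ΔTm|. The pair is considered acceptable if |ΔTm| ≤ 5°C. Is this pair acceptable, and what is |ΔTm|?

|ΔTm| = 6°C; the pair is not acceptable.

Forward: A=1 T=5 G=8 C=4 → Tm = 2·6 + 4·12 = 60°C.
Reverse: A=4 T=9 G=4 C=3 → Tm = 2·13 + 4·7 = 54°C.
|ΔTm| = |60 − 54| = 6°C, > 5°C.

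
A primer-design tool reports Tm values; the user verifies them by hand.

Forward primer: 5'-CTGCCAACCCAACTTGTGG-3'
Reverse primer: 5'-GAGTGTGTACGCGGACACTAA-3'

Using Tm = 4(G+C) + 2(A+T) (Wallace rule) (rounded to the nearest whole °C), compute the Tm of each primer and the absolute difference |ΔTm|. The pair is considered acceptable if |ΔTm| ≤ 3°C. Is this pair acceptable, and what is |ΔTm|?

Forward: A=4 T=4 G=4 C=7 → Tm = 2·8 + 4·11 = 60°C.
Reverse: A=6 T=4 G=7 C=4 → Tm = 2·10 + 4·11 = 64°C.
|ΔTm| = |60 − 64| = 4°C, > 3°C.

|ΔTm| = 4°C; the pair is not acceptable.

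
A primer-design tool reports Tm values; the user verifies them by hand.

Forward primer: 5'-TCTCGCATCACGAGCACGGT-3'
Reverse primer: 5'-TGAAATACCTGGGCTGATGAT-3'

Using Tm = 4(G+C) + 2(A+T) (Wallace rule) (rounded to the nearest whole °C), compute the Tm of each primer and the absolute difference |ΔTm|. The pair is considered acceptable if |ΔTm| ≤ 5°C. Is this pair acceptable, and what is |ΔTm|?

Forward: A=4 T=4 G=5 C=7 → Tm = 2·8 + 4·12 = 64°C.
Reverse: A=6 T=6 G=6 C=3 → Tm = 2·12 + 4·9 = 60°C.
|ΔTm| = |64 − 60| = 4°C, ≤ 5°C.

|ΔTm| = 4°C; the pair is acceptable.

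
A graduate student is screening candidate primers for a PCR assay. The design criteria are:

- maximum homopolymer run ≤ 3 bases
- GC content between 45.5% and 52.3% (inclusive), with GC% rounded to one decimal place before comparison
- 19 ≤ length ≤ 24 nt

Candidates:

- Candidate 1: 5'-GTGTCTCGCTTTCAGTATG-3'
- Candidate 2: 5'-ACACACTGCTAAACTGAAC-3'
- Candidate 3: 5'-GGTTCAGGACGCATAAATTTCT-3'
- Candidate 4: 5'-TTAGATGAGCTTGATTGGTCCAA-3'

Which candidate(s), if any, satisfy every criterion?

Candidate 1 (19 nt, A=2 T=8 G=5 C=4): longest run = 3 ✓; GC 9/19 = 47.4% ✓; length 19 ✓ — passes.
Candidate 2 (19 nt, A=8 T=3 G=2 C=6): longest run = 3 ✓; GC 8/19 = 42.1%, outside 45.5–52.3% ✗; length 19 ✓ — fails.
Candidate 3 (22 nt, A=6 T=7 G=5 C=4): longest run = 3 ✓; GC 9/22 = 40.9%, outside 45.5–52.3% ✗; length 22 ✓ — fails.
Candidate 4 (23 nt, A=6 T=8 G=6 C=3): longest run = 2 ✓; GC 9/23 = 39.1%, outside 45.5–52.3% ✗; length 23 ✓ — fails.

Candidate 1 only.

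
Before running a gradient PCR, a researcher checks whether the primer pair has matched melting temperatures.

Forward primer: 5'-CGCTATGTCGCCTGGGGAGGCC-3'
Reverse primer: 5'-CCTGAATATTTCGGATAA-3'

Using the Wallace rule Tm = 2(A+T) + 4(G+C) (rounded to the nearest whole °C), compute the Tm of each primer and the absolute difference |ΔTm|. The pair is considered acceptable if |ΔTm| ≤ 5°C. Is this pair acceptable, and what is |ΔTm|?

Forward: A=2 T=4 G=9 C=7 → Tm = 2·6 + 4·16 = 76°C.
Reverse: A=6 T=6 G=3 C=3 → Tm = 2·12 + 4·6 = 48°C.
|ΔTm| = |76 − 48| = 28°C, > 5°C.

|ΔTm| = 28°C; the pair is not acceptable.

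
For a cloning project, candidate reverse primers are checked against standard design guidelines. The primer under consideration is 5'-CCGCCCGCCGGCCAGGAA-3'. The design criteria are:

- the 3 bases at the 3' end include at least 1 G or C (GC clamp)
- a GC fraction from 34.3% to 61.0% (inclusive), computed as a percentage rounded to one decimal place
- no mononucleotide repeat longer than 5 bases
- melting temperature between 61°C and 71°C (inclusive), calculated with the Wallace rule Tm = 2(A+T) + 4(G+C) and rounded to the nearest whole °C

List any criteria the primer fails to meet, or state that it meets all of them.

Fails: GC content.

Base counts: A=3, T=0, G=6, C=9 (length 18).
GC clamp: 3' end GAA has 1 G/C ✓
GC content: GC 15/18 = 83.3%, outside 34.3–61.0% ✗
homopolymer run: longest run = 3 ✓
Tm: Tm = 2·3 + 4·15 = 66°C ✓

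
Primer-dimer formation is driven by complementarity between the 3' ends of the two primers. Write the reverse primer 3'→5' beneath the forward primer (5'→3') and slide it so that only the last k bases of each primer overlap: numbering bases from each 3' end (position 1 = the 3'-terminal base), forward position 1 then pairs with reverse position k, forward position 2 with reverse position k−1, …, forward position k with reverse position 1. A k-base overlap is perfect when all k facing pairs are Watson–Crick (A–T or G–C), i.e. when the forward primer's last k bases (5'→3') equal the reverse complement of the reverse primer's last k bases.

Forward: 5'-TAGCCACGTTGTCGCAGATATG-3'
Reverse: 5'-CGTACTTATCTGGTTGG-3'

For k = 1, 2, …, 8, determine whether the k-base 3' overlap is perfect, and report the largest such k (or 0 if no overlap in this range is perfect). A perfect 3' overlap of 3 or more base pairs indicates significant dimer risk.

Longest perfect overlap: 0 complementary base pairs; below the dimer-risk threshold (threshold 3).

Last 8 bases (5'→3') — forward …CAGATATG, reverse …CTGGTTGG.
Reverse complement of the reverse primer's last 8 bases: CCAACCAG; its first k bases are the reverse complement of the reverse primer's last k bases, so a perfect k-base overlap needs the forward primer's last k bases to equal them.
Comparing (forward last k vs required): k=1: G vs C ✗; k=2: TG vs CC ✗; k=3: ATG vs CCA ✗; k=4: TATG vs CCAA ✗; k=5: ATATG vs CCAAC ✗; k=6: GATATG vs CCAACC ✗; k=7: AGATATG vs CCAACCA ✗; k=8: CAGATATG vs CCAACCAG ✗.
No overlap length from 1 to 8 is perfect, so the longest perfect 3' overlap is 0.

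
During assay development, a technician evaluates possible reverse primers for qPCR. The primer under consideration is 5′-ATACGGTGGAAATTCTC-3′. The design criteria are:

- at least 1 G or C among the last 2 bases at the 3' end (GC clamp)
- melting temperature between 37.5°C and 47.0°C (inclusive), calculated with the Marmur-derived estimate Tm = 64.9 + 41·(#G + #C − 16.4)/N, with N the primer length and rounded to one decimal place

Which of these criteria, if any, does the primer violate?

Meets all criteria.

Base counts: A=5, T=5, G=4, C=3 (length 17).
GC clamp: 3' end TC has 1 G/C ✓
Tm: Tm = 64.9 + 41·(7 − 16.4)/17 = 42.2°C ✓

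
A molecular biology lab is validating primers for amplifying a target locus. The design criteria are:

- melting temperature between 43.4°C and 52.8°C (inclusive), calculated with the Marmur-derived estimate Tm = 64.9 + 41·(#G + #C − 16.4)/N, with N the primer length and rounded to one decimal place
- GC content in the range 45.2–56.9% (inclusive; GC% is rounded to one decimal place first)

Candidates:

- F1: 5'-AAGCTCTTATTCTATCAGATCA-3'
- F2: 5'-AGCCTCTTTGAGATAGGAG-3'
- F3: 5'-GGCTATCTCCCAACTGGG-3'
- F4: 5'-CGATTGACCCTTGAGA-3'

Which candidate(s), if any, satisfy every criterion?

F2 and F4.

F1 (22 nt, A=7 T=8 G=2 C=5): Tm = 64.9 + 41·(7 − 16.4)/22 = 47.4°C ✓; GC 7/22 = 31.8%, outside 45.2–56.9% ✗ — fails.
F2 (19 nt, A=5 T=5 G=6 C=3): Tm = 64.9 + 41·(9 − 16.4)/19 = 48.9°C ✓; GC 9/19 = 47.4% ✓ — passes.
F3 (18 nt, A=3 T=4 G=5 C=6): Tm = 64.9 + 41·(11 − 16.4)/18 = 52.6°C ✓; GC 11/18 = 61.1%, outside 45.2–56.9% ✗ — fails.
F4 (16 nt, A=4 T=4 G=4 C=4): Tm = 64.9 + 41·(8 − 16.4)/16 = 43.4°C ✓; GC 8/16 = 50.0% ✓ — passes.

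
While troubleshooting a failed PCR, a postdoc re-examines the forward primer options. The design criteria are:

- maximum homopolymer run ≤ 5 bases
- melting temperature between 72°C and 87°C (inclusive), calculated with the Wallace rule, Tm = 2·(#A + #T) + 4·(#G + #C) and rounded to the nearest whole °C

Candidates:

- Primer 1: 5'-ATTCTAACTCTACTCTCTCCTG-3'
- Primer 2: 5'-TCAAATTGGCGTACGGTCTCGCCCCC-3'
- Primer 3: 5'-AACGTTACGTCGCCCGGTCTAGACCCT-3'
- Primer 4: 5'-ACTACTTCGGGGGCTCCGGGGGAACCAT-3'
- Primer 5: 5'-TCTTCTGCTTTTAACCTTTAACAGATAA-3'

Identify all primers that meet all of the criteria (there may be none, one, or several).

Primer 2, Primer 3 and Primer 5.

Primer 1 (22 nt, A=4 T=9 G=1 C=8): longest run = 2 ✓; Tm = 2·13 + 4·9 = 62°C, outside 72–87°C ✗ — fails.
Primer 2 (26 nt, A=4 T=6 G=6 C=10): longest run = 5 ✓; Tm = 2·10 + 4·16 = 84°C ✓ — passes.
Primer 3 (27 nt, A=5 T=6 G=6 C=10): longest run = 3 ✓; Tm = 2·11 + 4·16 = 86°C ✓ — passes.
Primer 4 (28 nt, A=5 T=5 G=10 C=8): longest run = 5 ✓; Tm = 2·10 + 4·18 = 92°C, outside 72–87°C ✗ — fails.
Primer 5 (28 nt, A=8 T=12 G=2 C=6): longest run = 4 ✓; Tm = 2·20 + 4·8 = 72°C ✓ — passes.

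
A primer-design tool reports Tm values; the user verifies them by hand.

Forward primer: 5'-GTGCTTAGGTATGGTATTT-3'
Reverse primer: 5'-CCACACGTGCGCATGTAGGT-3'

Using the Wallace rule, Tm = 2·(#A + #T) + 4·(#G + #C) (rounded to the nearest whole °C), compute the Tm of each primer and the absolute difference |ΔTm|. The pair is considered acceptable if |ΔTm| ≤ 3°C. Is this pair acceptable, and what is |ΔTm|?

|ΔTm| = 12°C; the pair is not acceptable.

Forward: A=3 T=9 G=6 C=1 → Tm = 2·12 + 4·7 = 52°C.
Reverse: A=4 T=4 G=6 C=6 → Tm = 2·8 + 4·12 = 64°C.
|ΔTm| = |52 − 64| = 12°C, > 3°C.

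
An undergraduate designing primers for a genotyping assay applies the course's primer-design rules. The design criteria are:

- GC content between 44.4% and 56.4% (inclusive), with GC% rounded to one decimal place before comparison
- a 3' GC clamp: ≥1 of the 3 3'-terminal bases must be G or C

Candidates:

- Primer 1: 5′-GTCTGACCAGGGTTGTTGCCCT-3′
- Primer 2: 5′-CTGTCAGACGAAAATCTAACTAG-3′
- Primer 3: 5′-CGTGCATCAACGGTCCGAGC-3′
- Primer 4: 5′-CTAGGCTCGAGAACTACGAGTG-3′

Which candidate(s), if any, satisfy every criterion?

Primer 4 only.

Primer 1 (22 nt, A=2 T=7 G=7 C=6): GC 13/22 = 59.1%, outside 44.4–56.4% ✗; 3' end CCT has 2 G/C ✓ — fails.
Primer 2 (23 nt, A=9 T=5 G=4 C=5): GC 9/23 = 39.1%, outside 44.4–56.4% ✗; 3' end TAG has 1 G/C ✓ — fails.
Primer 3 (20 nt, A=4 T=3 G=6 C=7): GC 13/20 = 65.0%, outside 44.4–56.4% ✗; 3' end AGC has 2 G/C ✓ — fails.
Primer 4 (22 nt, A=6 T=4 G=7 C=5): GC 12/22 = 54.5% ✓; 3' end GTG has 2 G/C ✓ — passes.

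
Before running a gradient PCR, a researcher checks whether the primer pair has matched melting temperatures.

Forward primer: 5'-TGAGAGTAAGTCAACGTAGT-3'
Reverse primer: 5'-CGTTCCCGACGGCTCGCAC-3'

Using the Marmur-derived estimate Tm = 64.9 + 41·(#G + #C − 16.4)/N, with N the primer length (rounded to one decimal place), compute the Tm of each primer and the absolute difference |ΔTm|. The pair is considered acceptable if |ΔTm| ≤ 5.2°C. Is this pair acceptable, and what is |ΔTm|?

|ΔTm| = 12.0°C; the pair is not acceptable.

Forward: G+C = 8, N = 20 → Tm = 64.9 + 41·(8 − 16.4)/20 = 47.7°C.
Reverse: G+C = 14, N = 19 → Tm = 64.9 + 41·(14 − 16.4)/19 = 59.7°C.
|ΔTm| = |47.7 − 59.7| = 12.0°C, > 5.2°C.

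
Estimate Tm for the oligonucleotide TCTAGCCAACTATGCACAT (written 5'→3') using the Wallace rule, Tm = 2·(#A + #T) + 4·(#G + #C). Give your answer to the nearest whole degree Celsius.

54°C

Base counts: A=6, T=5, G=2, C=6 (length 19).
Tm = 2·(6+5) + 4·(2+6) = 2·11 + 4·8 = 22 + 32 = 54°C.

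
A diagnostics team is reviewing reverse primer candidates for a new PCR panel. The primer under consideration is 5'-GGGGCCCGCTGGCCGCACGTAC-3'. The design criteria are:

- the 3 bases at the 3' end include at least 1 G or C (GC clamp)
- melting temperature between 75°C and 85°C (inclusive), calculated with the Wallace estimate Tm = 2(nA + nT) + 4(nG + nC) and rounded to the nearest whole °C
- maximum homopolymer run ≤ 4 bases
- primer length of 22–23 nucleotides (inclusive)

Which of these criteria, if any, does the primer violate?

Meets all criteria.

Base counts: A=2, T=2, G=9, C=9 (length 22).
GC clamp: 3' end TAC has 1 G/C ✓
Tm: Tm = 2·4 + 4·18 = 80°C ✓
homopolymer run: longest run = 4 ✓
length: length 22 ✓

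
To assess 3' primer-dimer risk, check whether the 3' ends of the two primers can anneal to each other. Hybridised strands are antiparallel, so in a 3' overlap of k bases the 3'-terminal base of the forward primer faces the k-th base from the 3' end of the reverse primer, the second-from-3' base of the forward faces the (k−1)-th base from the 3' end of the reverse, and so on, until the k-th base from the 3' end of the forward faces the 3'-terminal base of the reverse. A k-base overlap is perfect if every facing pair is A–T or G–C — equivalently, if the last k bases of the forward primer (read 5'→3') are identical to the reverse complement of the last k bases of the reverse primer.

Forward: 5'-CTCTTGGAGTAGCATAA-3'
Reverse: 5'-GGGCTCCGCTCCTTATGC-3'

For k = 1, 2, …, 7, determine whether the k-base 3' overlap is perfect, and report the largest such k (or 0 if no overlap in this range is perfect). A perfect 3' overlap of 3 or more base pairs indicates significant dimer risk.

Longest perfect overlap: 6 complementary base pairs; significant dimer risk (threshold 3).

Last 7 bases (5'→3') — forward …AGCATAA, reverse …CTTATGC.
Reverse complement of the reverse primer's last 7 bases: GCATAAG; its first k bases are the reverse complement of the reverse primer's last k bases, so a perfect k-base overlap needs the forward primer's last k bases to equal them.
Comparing (forward last k vs required): k=1: A vs G ✗; k=2: AA vs GC ✗; k=3: TAA vs GCA ✗; k=4: ATAA vs GCAT ✗; k=5: CATAA vs GCATA ✗; k=6: GCATAA vs GCATAA ✓; k=7: AGCATAA vs GCATAAG ✗.
Only k = 6 is perfect, so the longest perfect 3' overlap is 6.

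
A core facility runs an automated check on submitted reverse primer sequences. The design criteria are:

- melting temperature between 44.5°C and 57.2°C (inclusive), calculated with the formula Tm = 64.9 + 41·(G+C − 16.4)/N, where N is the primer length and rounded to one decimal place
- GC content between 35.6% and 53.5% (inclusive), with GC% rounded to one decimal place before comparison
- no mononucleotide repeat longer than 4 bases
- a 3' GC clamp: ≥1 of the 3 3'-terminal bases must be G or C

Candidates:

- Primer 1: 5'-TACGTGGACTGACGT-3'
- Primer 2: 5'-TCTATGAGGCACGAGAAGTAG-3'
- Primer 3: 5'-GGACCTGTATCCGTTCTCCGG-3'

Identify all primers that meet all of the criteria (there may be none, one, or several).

Primer 1 (15 nt, A=3 T=4 G=5 C=3): Tm = 64.9 + 41·(8 − 16.4)/15 = 41.9°C, outside 44.5–57.2°C ✗; GC 8/15 = 53.3% ✓; longest run = 2 ✓; 3' end CGT has 2 G/C ✓ — fails.
Primer 2 (21 nt, A=7 T=4 G=7 C=3): Tm = 64.9 + 41·(10 − 16.4)/21 = 52.4°C ✓; GC 10/21 = 47.6% ✓; longest run = 2 ✓; 3' end TAG has 1 G/C ✓ — passes.
Primer 3 (21 nt, A=2 T=6 G=6 C=7): Tm = 64.9 + 41·(13 − 16.4)/21 = 58.3°C, outside 44.5–57.2°C ✗; GC 13/21 = 61.9%, outside 35.6–53.5% ✗; longest run = 2 ✓; 3' end CGG has 3 G/C ✓ — fails.

Primer 2 only.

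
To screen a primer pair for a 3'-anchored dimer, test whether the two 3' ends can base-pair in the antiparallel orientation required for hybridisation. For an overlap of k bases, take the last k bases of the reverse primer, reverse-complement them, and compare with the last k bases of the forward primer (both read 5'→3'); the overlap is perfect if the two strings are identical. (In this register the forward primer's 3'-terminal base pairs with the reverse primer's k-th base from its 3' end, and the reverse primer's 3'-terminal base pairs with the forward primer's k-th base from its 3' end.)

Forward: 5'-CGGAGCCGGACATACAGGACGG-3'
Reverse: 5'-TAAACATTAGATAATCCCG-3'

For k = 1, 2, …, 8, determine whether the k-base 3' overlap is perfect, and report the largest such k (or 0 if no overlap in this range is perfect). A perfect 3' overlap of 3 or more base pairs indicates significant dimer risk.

Longest perfect overlap: 3 complementary base pairs; significant dimer risk (threshold 3).

Last 8 bases (5'→3') — forward …CAGGACGG, reverse …TAATCCCG.
Reverse complement of the reverse primer's last 8 bases: CGGGATTA; its first k bases are the reverse complement of the reverse primer's last k bases, so a perfect k-base overlap needs the forward primer's last k bases to equal them.
Comparing (forward last k vs required): k=1: G vs C ✗; k=2: GG vs CG ✗; k=3: CGG vs CGG ✓; k=4: ACGG vs CGGG ✗; k=5: GACGG vs CGGGA ✗; k=6: GGACGG vs CGGGAT ✗; k=7: AGGACGG vs CGGGATT ✗; k=8: CAGGACGG vs CGGGATTA ✗.
Only k = 3 is perfect, so the longest perfect 3' overlap is 3.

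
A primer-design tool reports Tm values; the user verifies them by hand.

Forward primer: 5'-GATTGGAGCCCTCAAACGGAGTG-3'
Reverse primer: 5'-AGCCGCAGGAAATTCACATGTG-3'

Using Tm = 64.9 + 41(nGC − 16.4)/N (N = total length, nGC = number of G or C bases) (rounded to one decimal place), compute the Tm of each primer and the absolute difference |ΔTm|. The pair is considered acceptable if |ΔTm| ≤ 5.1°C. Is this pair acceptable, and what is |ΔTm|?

|ΔTm| = 4.0°C; the pair is acceptable.

Forward: G+C = 13, N = 23 → Tm = 64.9 + 41·(13 − 16.4)/23 = 58.8°C.
Reverse: G+C = 11, N = 22 → Tm = 64.9 + 41·(11 − 16.4)/22 = 54.8°C.
|ΔTm| = |58.8 − 54.8| = 4.0°C, ≤ 5.1°C.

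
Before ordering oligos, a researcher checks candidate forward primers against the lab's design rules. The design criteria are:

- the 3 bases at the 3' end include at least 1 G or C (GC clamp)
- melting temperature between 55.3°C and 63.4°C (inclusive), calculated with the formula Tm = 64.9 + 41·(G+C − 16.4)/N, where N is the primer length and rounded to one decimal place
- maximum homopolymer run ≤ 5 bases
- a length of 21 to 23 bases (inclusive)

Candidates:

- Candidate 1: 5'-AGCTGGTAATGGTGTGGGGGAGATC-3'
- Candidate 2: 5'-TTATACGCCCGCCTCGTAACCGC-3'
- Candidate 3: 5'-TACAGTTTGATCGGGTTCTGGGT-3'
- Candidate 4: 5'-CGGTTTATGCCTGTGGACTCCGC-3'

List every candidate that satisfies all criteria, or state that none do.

Candidate 1 (25 nt, A=5 T=6 G=12 C=2): 3' end ATC has 1 G/C ✓; Tm = 64.9 + 41·(14 − 16.4)/25 = 61.0°C ✓; longest run = 5 ✓; length 25, outside 21–23 ✗ — fails.
Candidate 2 (23 nt, A=4 T=5 G=4 C=10): 3' end CGC has 3 G/C ✓; Tm = 64.9 + 41·(14 − 16.4)/23 = 60.6°C ✓; longest run = 3 ✓; length 23 ✓ — passes.
Candidate 3 (23 nt, A=3 T=9 G=8 C=3): 3' end GGT has 2 G/C ✓; Tm = 64.9 + 41·(11 − 16.4)/23 = 55.3°C ✓; longest run = 3 ✓; length 23 ✓ — passes.
Candidate 4 (23 nt, A=2 T=7 G=7 C=7): 3' end CGC has 3 G/C ✓; Tm = 64.9 + 41·(14 − 16.4)/23 = 60.6°C ✓; longest run = 3 ✓; length 23 ✓ — passes.

Candidate 2, Candidate 3 and Candidate 4.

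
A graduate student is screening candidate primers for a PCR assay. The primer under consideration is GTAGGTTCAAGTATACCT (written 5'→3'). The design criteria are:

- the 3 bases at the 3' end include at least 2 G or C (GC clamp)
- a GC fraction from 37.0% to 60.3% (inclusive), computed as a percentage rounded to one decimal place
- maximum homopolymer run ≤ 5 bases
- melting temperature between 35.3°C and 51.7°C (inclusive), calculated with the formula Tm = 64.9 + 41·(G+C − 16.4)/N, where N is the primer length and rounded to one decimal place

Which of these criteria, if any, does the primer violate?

Meets all criteria.

Base counts: A=5, T=6, G=4, C=3 (length 18).
GC clamp: 3' end CCT has 2 G/C ✓
GC content: GC 7/18 = 38.9% ✓
homopolymer run: longest run = 2 ✓
Tm: Tm = 64.9 + 41·(7 − 16.4)/18 = 43.5°C ✓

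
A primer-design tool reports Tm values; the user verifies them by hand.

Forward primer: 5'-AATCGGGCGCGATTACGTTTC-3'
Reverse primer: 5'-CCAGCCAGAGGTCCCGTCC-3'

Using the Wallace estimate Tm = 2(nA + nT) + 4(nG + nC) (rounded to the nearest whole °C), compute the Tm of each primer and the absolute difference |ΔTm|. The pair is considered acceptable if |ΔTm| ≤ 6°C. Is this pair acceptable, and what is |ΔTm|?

Forward: A=4 T=6 G=6 C=5 → Tm = 2·10 + 4·11 = 64°C.
Reverse: A=3 T=2 G=5 C=9 → Tm = 2·5 + 4·14 = 66°C.
|ΔTm| = |64 − 66| = 2°C, ≤ 6°C.

|ΔTm| = 2°C; the pair is acceptable.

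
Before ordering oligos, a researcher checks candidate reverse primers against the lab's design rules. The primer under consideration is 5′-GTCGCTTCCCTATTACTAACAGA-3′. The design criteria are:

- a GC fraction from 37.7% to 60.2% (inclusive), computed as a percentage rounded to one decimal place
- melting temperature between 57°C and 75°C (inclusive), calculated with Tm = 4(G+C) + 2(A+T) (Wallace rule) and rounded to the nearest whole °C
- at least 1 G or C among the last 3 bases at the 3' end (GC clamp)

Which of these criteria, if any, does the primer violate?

Base counts: A=6, T=7, G=3, C=7 (length 23).
GC content: GC 10/23 = 43.5% ✓
Tm: Tm = 2·13 + 4·10 = 66°C ✓
GC clamp: 3' end AGA has 1 G/C ✓

Meets all criteria.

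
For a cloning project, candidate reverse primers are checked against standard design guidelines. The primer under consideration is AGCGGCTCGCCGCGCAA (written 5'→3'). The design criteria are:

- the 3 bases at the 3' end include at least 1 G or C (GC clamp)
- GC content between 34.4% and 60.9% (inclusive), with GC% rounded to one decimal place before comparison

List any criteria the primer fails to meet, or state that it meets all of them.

Base counts: A=3, T=1, G=6, C=7 (length 17).
GC clamp: 3' end CAA has 1 G/C ✓
GC content: GC 13/17 = 76.5%, outside 34.4–60.9% ✗

Fails: GC content.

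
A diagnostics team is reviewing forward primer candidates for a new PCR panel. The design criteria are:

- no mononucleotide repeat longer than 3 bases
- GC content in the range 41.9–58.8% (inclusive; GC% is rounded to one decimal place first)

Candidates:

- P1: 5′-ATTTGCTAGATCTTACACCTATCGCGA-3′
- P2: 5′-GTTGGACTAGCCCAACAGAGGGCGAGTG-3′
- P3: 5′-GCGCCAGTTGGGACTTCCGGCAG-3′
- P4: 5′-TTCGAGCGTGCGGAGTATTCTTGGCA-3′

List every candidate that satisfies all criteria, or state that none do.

P1 (27 nt, A=7 T=9 G=4 C=7): longest run = 3 ✓; GC 11/27 = 40.7%, outside 41.9–58.8% ✗ — fails.
P2 (28 nt, A=7 T=4 G=11 C=6): longest run = 3 ✓; GC 17/28 = 60.7%, outside 41.9–58.8% ✗ — fails.
P3 (23 nt, A=3 T=4 G=9 C=7): longest run = 3 ✓; GC 16/23 = 69.6%, outside 41.9–58.8% ✗ — fails.
P4 (26 nt, A=4 T=8 G=9 C=5): longest run = 2 ✓; GC 14/26 = 53.8% ✓ — passes.

P4 only.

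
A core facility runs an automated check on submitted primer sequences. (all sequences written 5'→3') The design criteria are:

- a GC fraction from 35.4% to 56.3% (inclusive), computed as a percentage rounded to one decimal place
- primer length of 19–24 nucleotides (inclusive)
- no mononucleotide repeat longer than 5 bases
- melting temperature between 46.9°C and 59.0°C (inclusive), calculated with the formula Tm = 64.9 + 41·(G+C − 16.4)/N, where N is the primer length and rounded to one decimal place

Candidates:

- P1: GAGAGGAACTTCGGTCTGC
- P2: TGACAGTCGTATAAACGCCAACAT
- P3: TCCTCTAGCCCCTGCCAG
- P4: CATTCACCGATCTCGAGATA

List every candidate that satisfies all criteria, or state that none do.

P2 and P4.

P1 (19 nt, A=4 T=4 G=7 C=4): GC 11/19 = 57.9%, outside 35.4–56.3% ✗; length 19 ✓; longest run = 2 ✓; Tm = 64.9 + 41·(11 − 16.4)/19 = 53.2°C ✓ — fails.
P2 (24 nt, A=9 T=5 G=4 C=6): GC 10/24 = 41.7% ✓; length 24 ✓; longest run = 3 ✓; Tm = 64.9 + 41·(10 − 16.4)/24 = 54.0°C ✓ — passes.
P3 (18 nt, A=2 T=4 G=3 C=9): GC 12/18 = 66.7%, outside 35.4–56.3% ✗; length 18, outside 19–24 ✗; longest run = 4 ✓; Tm = 64.9 + 41·(12 − 16.4)/18 = 54.9°C ✓ — fails.
P4 (20 nt, A=6 T=5 G=3 C=6): GC 9/20 = 45.0% ✓; length 20 ✓; longest run = 2 ✓; Tm = 64.9 + 41·(9 − 16.4)/20 = 49.7°C ✓ — passes.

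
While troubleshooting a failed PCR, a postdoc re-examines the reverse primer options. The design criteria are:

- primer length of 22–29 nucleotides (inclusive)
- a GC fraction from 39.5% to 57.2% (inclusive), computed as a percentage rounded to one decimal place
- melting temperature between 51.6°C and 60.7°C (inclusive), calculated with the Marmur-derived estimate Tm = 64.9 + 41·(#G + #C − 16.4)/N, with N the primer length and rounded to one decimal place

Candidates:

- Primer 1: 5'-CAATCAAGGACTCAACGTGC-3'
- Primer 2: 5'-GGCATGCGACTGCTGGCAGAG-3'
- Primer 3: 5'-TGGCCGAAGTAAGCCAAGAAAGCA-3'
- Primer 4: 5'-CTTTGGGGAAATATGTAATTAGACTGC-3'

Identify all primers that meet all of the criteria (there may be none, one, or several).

Primer 1 (20 nt, A=7 T=3 G=4 C=6): length 20, outside 22–29 ✗; GC 10/20 = 50.0% ✓; Tm = 64.9 + 41·(10 − 16.4)/20 = 51.8°C ✓ — fails.
Primer 2 (21 nt, A=4 T=3 G=9 C=5): length 21, outside 22–29 ✗; GC 14/21 = 66.7%, outside 39.5–57.2% ✗; Tm = 64.9 + 41·(14 − 16.4)/21 = 60.2°C ✓ — fails.
Primer 3 (24 nt, A=10 T=2 G=7 C=5): length 24 ✓; GC 12/24 = 50.0% ✓; Tm = 64.9 + 41·(12 − 16.4)/24 = 57.4°C ✓ — passes.
Primer 4 (27 nt, A=8 T=9 G=7 C=3): length 27 ✓; GC 10/27 = 37.0%, outside 39.5–57.2% ✗; Tm = 64.9 + 41·(10 − 16.4)/27 = 55.2°C ✓ — fails.

Primer 3 only.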